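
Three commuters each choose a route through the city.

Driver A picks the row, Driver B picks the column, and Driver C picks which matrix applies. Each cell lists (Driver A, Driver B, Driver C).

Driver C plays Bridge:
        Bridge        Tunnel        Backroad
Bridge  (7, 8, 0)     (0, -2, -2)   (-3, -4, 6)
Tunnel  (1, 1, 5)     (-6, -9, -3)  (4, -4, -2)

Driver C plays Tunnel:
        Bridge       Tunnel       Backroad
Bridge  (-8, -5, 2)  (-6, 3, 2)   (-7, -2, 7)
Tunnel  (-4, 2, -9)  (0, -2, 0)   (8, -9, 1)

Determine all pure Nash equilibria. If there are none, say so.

Driver A against (Bridge, Bridge): payoffs 7, 1 → best response Bridge.
Driver A against (Bridge, Tunnel): payoffs -8, -4 → best response Tunnel.
Driver A against (Tunnel, Bridge): payoffs 0, -6 → best response Bridge.
Driver A against (Tunnel, Tunnel): payoffs -6, 0 → best response Tunnel.
Driver A against (Backroad, Bridge): payoffs -3, 4 → best response Tunnel.
Driver A against (Backroad, Tunnel): payoffs -7, 8 → best response Tunnel.
Driver B against (Bridge, Bridge): payoffs 8, -2, -4 → best response Bridge.
Driver B against (Bridge, Tunnel): payoffs -5, 3, -2 → best response Tunnel.
Driver B against (Tunnel, Bridge): payoffs 1, -9, -4 → best response Bridge.
Driver B against (Tunnel, Tunnel): payoffs 2, -2, -9 → best response Bridge.
Driver C against (Bridge, Bridge): payoffs 0, 2 → best response Tunnel.
Driver C against (Bridge, Tunnel): payoffs -2, 2 → best response Tunnel.
Driver C against (Bridge, Backroad): payoffs 6, 7 → best response Tunnel.
Driver C against (Tunnel, Bridge): payoffs 5, -9 → best response Bridge.
Driver C against (Tunnel, Tunnel): payoffs -3, 0 → best response Tunnel.
Driver C against (Tunnel, Backroad): payoffs -2, 1 → best response Tunnel.
No profile is a mutual best response for all players.

This game has no pure Nash equilibrium.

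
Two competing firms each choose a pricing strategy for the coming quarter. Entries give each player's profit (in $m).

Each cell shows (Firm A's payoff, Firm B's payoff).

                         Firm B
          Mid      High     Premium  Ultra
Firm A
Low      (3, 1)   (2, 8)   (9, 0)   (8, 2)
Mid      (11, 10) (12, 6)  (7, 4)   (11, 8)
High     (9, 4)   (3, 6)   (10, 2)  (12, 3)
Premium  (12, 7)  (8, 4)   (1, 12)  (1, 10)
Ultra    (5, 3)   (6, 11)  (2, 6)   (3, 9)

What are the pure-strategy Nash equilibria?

Firm A against Mid: payoffs 3, 11, 9, 12, 5 → best response Premium.
Firm A against High: payoffs 2, 12, 3, 8, 6 → best response Mid.
Firm A against Premium: payoffs 9, 7, 10, 1, 2 → best response High.
Firm A against Ultra: payoffs 8, 11, 12, 1, 3 → best response High.
Firm B against Low: payoffs 1, 8, 0, 2 → best response High.
Firm B against Mid: payoffs 10, 6, 4, 8 → best response Mid.
Firm B against High: payoffs 4, 6, 2, 3 → best response High.
Firm B against Premium: payoffs 7, 4, 12, 10 → best response Premium.
Firm B against Ultra: payoffs 3, 11, 6, 9 → best response High.
No profile is a mutual best response for all players.

This game has no pure Nash equilibrium.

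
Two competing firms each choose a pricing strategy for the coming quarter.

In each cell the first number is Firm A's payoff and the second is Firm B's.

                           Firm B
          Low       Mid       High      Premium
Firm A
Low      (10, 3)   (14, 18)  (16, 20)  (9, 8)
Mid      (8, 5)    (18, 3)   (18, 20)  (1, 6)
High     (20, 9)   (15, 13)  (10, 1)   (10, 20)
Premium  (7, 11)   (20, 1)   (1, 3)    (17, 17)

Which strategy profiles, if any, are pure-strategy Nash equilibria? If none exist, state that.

Firm A against Low: payoffs 10, 8, 20, 7 → best response High.
Firm A against Mid: payoffs 14, 18, 15, 20 → best response Premium.
Firm A against High: payoffs 16, 18, 10, 1 → best response Mid.
Firm A against Premium: payoffs 9, 1, 10, 17 → best response Premium.
Firm B against Low: payoffs 3, 18, 20, 8 → best response High.
Firm B against Mid: payoffs 5, 3, 20, 6 → best response High.
Firm B against High: payoffs 9, 13, 1, 20 → best response Premium.
Firm B against Premium: payoffs 11, 1, 3, 17 → best response Premium.
Mutual best responses: (Mid, High); (Premium, Premium).

(Mid, High); (Premium, Premium)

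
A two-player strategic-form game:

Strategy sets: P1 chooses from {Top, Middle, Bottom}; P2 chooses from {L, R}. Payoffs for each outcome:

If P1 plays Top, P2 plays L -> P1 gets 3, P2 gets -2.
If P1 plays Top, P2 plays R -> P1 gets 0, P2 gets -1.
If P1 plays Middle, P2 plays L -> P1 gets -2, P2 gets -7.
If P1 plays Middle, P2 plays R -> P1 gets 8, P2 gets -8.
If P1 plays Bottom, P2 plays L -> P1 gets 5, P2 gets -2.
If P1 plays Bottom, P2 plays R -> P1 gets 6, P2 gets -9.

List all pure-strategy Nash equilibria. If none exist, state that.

The unique pure-strategy Nash equilibrium is (Bottom, L).

(Top, L): P1 can switch to Bottom (3 → 5). Not NE.
(Top, R): P1 can switch to Middle (0 → 8). Not NE.
(Middle, L): P1 can switch to Top (-2 → 3). Not NE.
(Middle, R): P2 can switch to L (-8 → -7). Not NE.
(Bottom, L): P1 gets 5, best alternative 3; P2 gets -2, best alternative -9. No profitable deviation — NE.
(Bottom, R): P1 can switch to Middle (6 → 8). Not NE.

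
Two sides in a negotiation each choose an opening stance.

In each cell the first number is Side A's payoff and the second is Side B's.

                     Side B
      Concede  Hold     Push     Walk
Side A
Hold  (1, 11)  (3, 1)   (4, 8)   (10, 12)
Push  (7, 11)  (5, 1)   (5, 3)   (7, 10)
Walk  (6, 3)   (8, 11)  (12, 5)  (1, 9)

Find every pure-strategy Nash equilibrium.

Pure-strategy Nash equilibria: (Hold, Walk) and (Push, Concede) and (Walk, Hold)

Side A against Concede: payoffs 1, 7, 6 → best response Push.
Side A against Hold: payoffs 3, 5, 8 → best response Walk.
Side A against Push: payoffs 4, 5, 12 → best response Walk.
Side A against Walk: payoffs 10, 7, 1 → best response Hold.
Side B against Hold: payoffs 11, 1, 8, 12 → best response Walk.
Side B against Push: payoffs 11, 1, 3, 10 → best response Concede.
Side B against Walk: payoffs 3, 11, 5, 9 → best response Hold.
Mutual best responses: (Hold, Walk); (Push, Concede); (Walk, Hold).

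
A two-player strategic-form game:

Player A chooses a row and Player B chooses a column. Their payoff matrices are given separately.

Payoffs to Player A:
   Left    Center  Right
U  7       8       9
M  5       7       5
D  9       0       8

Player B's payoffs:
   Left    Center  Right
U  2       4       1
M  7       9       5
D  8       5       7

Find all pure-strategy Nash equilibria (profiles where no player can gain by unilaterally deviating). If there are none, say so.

(U, Center), (D, Left)

For each player, find the best response to each opponent profile; mutual best responses are the pure NE.
Player A against Left: payoffs 7, 5, 9 → best response D.
Player A against Center: payoffs 8, 7, 0 → best response U.
Player A against Right: payoffs 9, 5, 8 → best response U.
Player B against U: payoffs 2, 4, 1 → best response Center.
Player B against M: payoffs 7, 9, 5 → best response Center.
Player B against D: payoffs 8, 5, 7 → best response Left.
Mutual best responses: (U, Center); (D, Left).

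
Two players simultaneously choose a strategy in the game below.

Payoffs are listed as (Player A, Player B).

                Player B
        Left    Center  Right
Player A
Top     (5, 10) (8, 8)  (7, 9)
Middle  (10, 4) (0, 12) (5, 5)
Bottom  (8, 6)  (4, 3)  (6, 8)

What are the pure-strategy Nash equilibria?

Mark each player's best response to every combination of opponents' strategies; a profile where every player is best-responding is a pure Nash equilibrium.
Player A against Left: payoffs 5, 10, 8 → best response Middle.
Player A against Center: payoffs 8, 0, 4 → best response Top.
Player A against Right: payoffs 7, 5, 6 → best response Top.
Player B against Top: payoffs 10, 8, 9 → best response Left.
Player B against Middle: payoffs 4, 12, 5 → best response Center.
Player B against Bottom: payoffs 6, 3, 8 → best response Right.
No profile is a mutual best response for all players.

This game has no pure Nash equilibrium.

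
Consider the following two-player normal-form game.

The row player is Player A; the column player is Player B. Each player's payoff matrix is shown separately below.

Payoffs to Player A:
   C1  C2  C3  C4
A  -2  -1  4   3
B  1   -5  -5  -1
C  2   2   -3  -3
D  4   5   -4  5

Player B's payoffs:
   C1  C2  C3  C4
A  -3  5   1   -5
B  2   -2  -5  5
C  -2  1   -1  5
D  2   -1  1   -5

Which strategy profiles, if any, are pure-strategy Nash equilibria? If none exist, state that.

Pure NE: (D, C1)

Player A against C1: payoffs -2, 1, 2, 4 → best response D.
Player A against C2: payoffs -1, -5, 2, 5 → best response D.
Player A against C3: payoffs 4, -5, -3, -4 → best response A.
Player A against C4: payoffs 3, -1, -3, 5 → best response D.
Player B against A: payoffs -3, 5, 1, -5 → best response C2.
Player B against B: payoffs 2, -2, -5, 5 → best response C4.
Player B against C: payoffs -2, 1, -1, 5 → best response C4.
Player B against D: payoffs 2, -1, 1, -5 → best response C1.
Mutual best responses: (D, C1).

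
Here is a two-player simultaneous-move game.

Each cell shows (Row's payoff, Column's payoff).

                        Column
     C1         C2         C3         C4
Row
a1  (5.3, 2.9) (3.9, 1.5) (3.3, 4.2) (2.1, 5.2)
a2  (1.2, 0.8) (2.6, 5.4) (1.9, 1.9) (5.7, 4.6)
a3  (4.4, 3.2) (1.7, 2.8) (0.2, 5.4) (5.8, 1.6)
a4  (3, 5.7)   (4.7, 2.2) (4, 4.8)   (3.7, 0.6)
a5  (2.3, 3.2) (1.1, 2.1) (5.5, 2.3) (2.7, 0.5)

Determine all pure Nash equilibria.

There is no pure-strategy Nash equilibrium.

Row against C1: payoffs 5.3, 1.2, 4.4, 3, 2.3 → best response a1.
Row against C2: payoffs 3.9, 2.6, 1.7, 4.7, 1.1 → best response a4.
Row against C3: payoffs 3.3, 1.9, 0.2, 4, 5.5 → best response a5.
Row against C4: payoffs 2.1, 5.7, 5.8, 3.7, 2.7 → best response a3.
Column against a1: payoffs 2.9, 1.5, 4.2, 5.2 → best response C4.
Column against a2: payoffs 0.8, 5.4, 1.9, 4.6 → best response C2.
Column against a3: payoffs 3.2, 2.8, 5.4, 1.6 → best response C3.
Column against a4: payoffs 5.7, 2.2, 4.8, 0.6 → best response C1.
Column against a5: payoffs 3.2, 2.1, 2.3, 0.5 → best response C1.
No profile is a mutual best response for all players.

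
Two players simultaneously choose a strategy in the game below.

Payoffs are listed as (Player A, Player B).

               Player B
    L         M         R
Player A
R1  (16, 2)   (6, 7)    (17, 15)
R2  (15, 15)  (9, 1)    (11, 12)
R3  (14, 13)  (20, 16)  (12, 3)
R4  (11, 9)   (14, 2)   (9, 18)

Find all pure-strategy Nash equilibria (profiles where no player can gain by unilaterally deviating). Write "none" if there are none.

(R1, R); (R3, M)

Player A against L: payoffs 16, 15, 14, 11 → best response R1.
Player A against M: payoffs 6, 9, 20, 14 → best response R3.
Player A against R: payoffs 17, 11, 12, 9 → best response R1.
Player B against R1: payoffs 2, 7, 15 → best response R.
Player B against R2: payoffs 15, 1, 12 → best response L.
Player B against R3: payoffs 13, 16, 3 → best response M.
Player B against R4: payoffs 9, 2, 18 → best response R.
Mutual best responses: (R1, R); (R3, M).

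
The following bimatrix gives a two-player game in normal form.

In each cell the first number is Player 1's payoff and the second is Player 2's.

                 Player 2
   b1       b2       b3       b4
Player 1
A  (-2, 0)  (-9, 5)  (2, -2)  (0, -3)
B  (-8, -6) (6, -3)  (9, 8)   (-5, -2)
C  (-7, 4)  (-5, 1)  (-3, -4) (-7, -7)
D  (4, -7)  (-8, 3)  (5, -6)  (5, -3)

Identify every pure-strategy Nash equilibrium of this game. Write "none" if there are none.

(B, b3)

For each player, find the best response to each opponent profile; mutual best responses are the pure NE.
Player 1 against b1: payoffs -2, -8, -7, 4 → best response D.
Player 1 against b2: payoffs -9, 6, -5, -8 → best response B.
Player 1 against b3: payoffs 2, 9, -3, 5 → best response B.
Player 1 against b4: payoffs 0, -5, -7, 5 → best response D.
Player 2 against A: payoffs 0, 5, -2, -3 → best response b2.
Player 2 against B: payoffs -6, -3, 8, -2 → best response b3.
Player 2 against C: payoffs 4, 1, -4, -7 → best response b1.
Player 2 against D: payoffs -7, 3, -6, -3 → best response b2.
Mutual best responses: (B, b3).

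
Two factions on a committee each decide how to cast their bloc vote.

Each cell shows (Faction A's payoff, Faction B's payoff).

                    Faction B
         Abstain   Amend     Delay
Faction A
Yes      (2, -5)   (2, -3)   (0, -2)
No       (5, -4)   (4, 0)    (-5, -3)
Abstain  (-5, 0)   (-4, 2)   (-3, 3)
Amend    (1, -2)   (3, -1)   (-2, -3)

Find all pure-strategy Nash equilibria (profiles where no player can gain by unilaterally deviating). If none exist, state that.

The pure Nash equilibria are (Yes, Delay) and (No, Amend).

Faction A against Abstain: payoffs 2, 5, -5, 1 → best response No.
Faction A against Amend: payoffs 2, 4, -4, 3 → best response No.
Faction A against Delay: payoffs 0, -5, -3, -2 → best response Yes.
Faction B against Yes: payoffs -5, -3, -2 → best response Delay.
Faction B against No: payoffs -4, 0, -3 → best response Amend.
Faction B against Abstain: payoffs 0, 2, 3 → best response Delay.
Faction B against Amend: payoffs -2, -1, -3 → best response Amend.
Mutual best responses: (Yes, Delay); (No, Amend).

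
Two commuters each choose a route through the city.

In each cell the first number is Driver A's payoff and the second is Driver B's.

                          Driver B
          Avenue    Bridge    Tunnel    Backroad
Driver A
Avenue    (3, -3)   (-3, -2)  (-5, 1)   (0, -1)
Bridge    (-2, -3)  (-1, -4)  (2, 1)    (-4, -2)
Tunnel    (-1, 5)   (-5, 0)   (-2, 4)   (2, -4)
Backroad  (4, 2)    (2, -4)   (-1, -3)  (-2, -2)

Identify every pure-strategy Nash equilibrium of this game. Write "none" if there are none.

For each player, find the best response to each opponent profile; mutual best responses are the pure NE.
Driver A against Avenue: payoffs 3, -2, -1, 4 → best response Backroad.
Driver A against Bridge: payoffs -3, -1, -5, 2 → best response Backroad.
Driver A against Tunnel: payoffs -5, 2, -2, -1 → best response Bridge.
Driver A against Backroad: payoffs 0, -4, 2, -2 → best response Tunnel.
Driver B against Avenue: payoffs -3, -2, 1, -1 → best response Tunnel.
Driver B against Bridge: payoffs -3, -4, 1, -2 → best response Tunnel.
Driver B against Tunnel: payoffs 5, 0, 4, -4 → best response Avenue.
Driver B against Backroad: payoffs 2, -4, -3, -2 → best response Avenue.
Mutual best responses: (Bridge, Tunnel); (Backroad, Avenue).

(Bridge, Tunnel); (Backroad, Avenue)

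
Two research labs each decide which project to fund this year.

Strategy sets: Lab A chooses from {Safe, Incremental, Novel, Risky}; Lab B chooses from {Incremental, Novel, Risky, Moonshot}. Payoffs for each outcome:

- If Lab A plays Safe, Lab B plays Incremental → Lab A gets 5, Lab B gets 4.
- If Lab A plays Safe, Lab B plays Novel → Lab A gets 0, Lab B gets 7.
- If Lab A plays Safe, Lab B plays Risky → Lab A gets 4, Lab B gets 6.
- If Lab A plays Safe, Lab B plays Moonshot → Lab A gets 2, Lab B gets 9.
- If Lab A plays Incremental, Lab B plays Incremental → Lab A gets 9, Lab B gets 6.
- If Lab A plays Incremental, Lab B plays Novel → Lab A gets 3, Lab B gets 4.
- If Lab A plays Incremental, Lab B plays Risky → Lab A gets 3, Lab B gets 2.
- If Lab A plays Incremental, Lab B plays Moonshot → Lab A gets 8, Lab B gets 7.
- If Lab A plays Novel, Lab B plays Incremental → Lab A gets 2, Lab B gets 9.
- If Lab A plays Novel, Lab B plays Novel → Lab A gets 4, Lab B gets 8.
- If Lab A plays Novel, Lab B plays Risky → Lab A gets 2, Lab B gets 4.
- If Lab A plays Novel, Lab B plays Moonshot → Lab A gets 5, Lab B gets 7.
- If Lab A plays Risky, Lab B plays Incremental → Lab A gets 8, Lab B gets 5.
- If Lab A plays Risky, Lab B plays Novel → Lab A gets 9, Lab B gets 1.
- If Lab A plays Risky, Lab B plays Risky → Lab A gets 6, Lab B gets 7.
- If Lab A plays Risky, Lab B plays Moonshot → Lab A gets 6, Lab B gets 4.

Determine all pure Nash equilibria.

(Incremental, Moonshot), (Risky, Risky)

(Safe, Incremental): Lab A can switch to Incremental (5 → 9). Not NE.
(Safe, Novel): Lab A can switch to Incremental (0 → 3). Not NE.
(Safe, Risky): Lab A can switch to Risky (4 → 6). Not NE.
(Safe, Moonshot): Lab A can switch to Incremental (2 → 8). Not NE.
(Incremental, Incremental): Lab B can switch to Moonshot (6 → 7). Not NE.
(Incremental, Novel): Lab A can switch to Novel (3 → 4). Not NE.
(Incremental, Risky): Lab A can switch to Safe (3 → 4). Not NE.
(Incremental, Moonshot): Lab A gets 8, best alternative 6; Lab B gets 7, best alternative 6. No profitable deviation — NE.
(Novel, Incremental): Lab A can switch to Safe (2 → 5). Not NE.
(Novel, Novel): Lab A can switch to Risky (4 → 9). Not NE.
(Novel, Risky): Lab A can switch to Safe (2 → 4). Not NE.
(Novel, Moonshot): Lab A can switch to Incremental (5 → 8). Not NE.
(Risky, Incremental): Lab A can switch to Incremental (8 → 9). Not NE.
(Risky, Risky): Lab A gets 6, best alternative 4; Lab B gets 7, best alternative 5. No profitable deviation — NE.
(The remaining 2 profiles each have a profitable deviation by the same check.)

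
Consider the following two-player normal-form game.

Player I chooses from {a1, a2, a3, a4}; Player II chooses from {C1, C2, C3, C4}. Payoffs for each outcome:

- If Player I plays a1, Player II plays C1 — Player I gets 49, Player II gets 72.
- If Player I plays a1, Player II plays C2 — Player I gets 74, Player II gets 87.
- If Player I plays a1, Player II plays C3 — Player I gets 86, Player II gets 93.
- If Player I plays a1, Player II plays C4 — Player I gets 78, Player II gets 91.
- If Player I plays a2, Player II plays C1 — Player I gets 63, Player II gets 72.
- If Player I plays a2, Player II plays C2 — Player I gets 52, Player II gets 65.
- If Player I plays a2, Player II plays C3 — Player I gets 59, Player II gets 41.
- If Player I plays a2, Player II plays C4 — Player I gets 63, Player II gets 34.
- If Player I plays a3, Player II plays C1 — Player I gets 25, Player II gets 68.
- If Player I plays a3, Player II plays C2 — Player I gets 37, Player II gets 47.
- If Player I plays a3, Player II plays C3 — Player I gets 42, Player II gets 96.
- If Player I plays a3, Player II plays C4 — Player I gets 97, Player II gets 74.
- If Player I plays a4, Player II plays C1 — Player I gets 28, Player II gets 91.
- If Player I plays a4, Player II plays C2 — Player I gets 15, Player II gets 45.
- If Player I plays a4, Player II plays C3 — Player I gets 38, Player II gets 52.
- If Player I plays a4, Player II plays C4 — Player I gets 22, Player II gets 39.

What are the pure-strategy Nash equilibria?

Check each profile: it is a Nash equilibrium iff no player can strictly gain by switching unilaterally.
(a1, C1): Player I can switch to a2 (49 → 63). Not NE.
(a1, C2): Player II can switch to C3 (87 → 93). Not NE.
(a1, C3): Player I gets 86, best alternative 59; Player II gets 93, best alternative 91. No profitable deviation — NE.
(a1, C4): Player I can switch to a3 (78 → 97). Not NE.
(a2, C1): Player I gets 63, best alternative 49; Player II gets 72, best alternative 65. No profitable deviation — NE.
(a2, C2): Player I can switch to a1 (52 → 74). Not NE.
(a2, C3): Player I can switch to a1 (59 → 86). Not NE.
(a2, C4): Player I can switch to a1 (63 → 78). Not NE.
(The remaining 8 profiles each have a profitable deviation by the same check.)

Pure-strategy Nash equilibria: (a1, C3) and (a2, C1)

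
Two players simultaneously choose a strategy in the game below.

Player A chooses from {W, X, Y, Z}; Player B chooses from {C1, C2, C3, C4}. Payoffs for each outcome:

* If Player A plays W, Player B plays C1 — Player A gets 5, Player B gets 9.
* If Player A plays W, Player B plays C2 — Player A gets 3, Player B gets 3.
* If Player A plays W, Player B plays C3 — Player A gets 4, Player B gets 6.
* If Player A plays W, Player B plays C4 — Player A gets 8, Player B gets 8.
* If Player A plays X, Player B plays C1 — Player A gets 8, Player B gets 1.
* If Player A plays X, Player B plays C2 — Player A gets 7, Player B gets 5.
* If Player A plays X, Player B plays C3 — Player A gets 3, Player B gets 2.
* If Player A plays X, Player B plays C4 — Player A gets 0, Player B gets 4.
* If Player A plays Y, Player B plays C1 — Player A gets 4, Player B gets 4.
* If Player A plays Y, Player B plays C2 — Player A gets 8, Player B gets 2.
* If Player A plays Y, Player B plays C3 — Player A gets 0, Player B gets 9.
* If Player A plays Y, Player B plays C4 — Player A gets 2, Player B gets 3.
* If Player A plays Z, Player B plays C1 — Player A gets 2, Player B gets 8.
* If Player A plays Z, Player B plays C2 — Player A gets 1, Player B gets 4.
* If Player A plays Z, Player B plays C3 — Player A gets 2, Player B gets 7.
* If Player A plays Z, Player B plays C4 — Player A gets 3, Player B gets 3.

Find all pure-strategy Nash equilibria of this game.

Mark each player's best response to every combination of opponents' strategies; a profile where every player is best-responding is a pure Nash equilibrium.
Player A against C1: payoffs 5, 8, 4, 2 → best response X.
Player A against C2: payoffs 3, 7, 8, 1 → best response Y.
Player A against C3: payoffs 4, 3, 0, 2 → best response W.
Player A against C4: payoffs 8, 0, 2, 3 → best response W.
Player B against W: payoffs 9, 3, 6, 8 → best response C1.
Player B against X: payoffs 1, 5, 2, 4 → best response C2.
Player B against Y: payoffs 4, 2, 9, 3 → best response C3.
Player B against Z: payoffs 8, 4, 7, 3 → best response C1.
No profile is a mutual best response for all players.

There is no pure-strategy Nash equilibrium.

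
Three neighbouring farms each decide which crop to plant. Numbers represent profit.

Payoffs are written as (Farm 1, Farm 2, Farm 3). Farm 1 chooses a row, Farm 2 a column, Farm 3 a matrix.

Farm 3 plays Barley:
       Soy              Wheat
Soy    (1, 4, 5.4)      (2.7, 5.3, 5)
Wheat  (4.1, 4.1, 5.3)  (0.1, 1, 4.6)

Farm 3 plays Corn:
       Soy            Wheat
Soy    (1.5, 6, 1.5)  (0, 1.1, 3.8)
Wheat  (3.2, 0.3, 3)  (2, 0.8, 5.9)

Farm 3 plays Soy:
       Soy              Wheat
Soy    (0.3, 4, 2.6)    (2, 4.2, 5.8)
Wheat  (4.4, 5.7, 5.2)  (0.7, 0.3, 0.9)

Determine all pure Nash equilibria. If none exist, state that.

Pure-strategy Nash equilibria: (Soy, Wheat, Soy); (Wheat, Soy, Barley); (Wheat, Wheat, Corn)

Farm 1 against (Soy, Barley): payoffs 1, 4.1 → best response Wheat.
Farm 1 against (Soy, Corn): payoffs 1.5, 3.2 → best response Wheat.
Farm 1 against (Soy, Soy): payoffs 0.3, 4.4 → best response Wheat.
Farm 1 against (Wheat, Barley): payoffs 2.7, 0.1 → best response Soy.
Farm 1 against (Wheat, Corn): payoffs 0, 2 → best response Wheat.
Farm 1 against (Wheat, Soy): payoffs 2, 0.7 → best response Soy.
Farm 2 against (Soy, Barley): payoffs 4, 5.3 → best response Wheat.
Farm 2 against (Soy, Corn): payoffs 6, 1.1 → best response Soy.
Farm 2 against (Soy, Soy): payoffs 4, 4.2 → best response Wheat.
Farm 2 against (Wheat, Barley): payoffs 4.1, 1 → best response Soy.
Farm 2 against (Wheat, Corn): payoffs 0.3, 0.8 → best response Wheat.
Farm 2 against (Wheat, Soy): payoffs 5.7, 0.3 → best response Soy.
Farm 3 against (Soy, Soy): payoffs 5.4, 1.5, 2.6 → best response Barley.
Farm 3 against (Soy, Wheat): payoffs 5, 3.8, 5.8 → best response Soy.
Farm 3 against (Wheat, Soy): payoffs 5.3, 3, 5.2 → best response Barley.
Farm 3 against (Wheat, Wheat): payoffs 4.6, 5.9, 0.9 → best response Corn.
Mutual best responses: (Soy, Wheat, Soy); (Wheat, Soy, Barley); (Wheat, Wheat, Corn).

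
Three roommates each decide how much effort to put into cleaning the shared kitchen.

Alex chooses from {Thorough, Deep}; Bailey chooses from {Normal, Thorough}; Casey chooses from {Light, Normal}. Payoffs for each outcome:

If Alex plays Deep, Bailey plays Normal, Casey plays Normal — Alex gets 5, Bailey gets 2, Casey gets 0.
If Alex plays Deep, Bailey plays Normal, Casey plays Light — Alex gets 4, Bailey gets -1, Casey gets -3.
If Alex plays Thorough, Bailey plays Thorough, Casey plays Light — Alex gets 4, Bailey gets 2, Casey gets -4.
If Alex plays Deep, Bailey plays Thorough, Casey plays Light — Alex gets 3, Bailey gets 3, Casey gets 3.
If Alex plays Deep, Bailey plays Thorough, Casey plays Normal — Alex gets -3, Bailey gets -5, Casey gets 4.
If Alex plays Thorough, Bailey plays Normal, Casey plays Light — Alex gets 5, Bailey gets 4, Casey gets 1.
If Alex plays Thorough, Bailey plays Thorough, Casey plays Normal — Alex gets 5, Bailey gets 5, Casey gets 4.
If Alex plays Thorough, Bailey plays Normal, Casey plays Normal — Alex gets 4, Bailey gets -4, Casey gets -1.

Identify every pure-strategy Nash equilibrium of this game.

Alex against (Normal, Light): payoffs 5, 4 → best response Thorough.
Alex against (Normal, Normal): payoffs 4, 5 → best response Deep.
Alex against (Thorough, Light): payoffs 4, 3 → best response Thorough.
Alex against (Thorough, Normal): payoffs 5, -3 → best response Thorough.
Bailey against (Thorough, Light): payoffs 4, 2 → best response Normal.
Bailey against (Thorough, Normal): payoffs -4, 5 → best response Thorough.
Bailey against (Deep, Light): payoffs -1, 3 → best response Thorough.
Bailey against (Deep, Normal): payoffs 2, -5 → best response Normal.
Casey against (Thorough, Normal): payoffs 1, -1 → best response Light.
Casey against (Thorough, Thorough): payoffs -4, 4 → best response Normal.
Casey against (Deep, Normal): payoffs -3, 0 → best response Normal.
Casey against (Deep, Thorough): payoffs 3, 4 → best response Normal.
Mutual best responses: (Thorough, Normal, Light); (Thorough, Thorough, Normal); (Deep, Normal, Normal).

Pure-strategy Nash equilibria: (Thorough, Normal, Light), (Thorough, Thorough, Normal), (Deep, Normal, Normal)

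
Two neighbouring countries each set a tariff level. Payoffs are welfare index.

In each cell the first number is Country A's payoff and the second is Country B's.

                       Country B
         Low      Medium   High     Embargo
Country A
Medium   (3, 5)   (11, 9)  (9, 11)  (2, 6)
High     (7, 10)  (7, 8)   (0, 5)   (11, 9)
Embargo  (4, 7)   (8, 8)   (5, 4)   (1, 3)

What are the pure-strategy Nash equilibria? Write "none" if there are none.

Check each profile: it is a Nash equilibrium iff no player can strictly gain by switching unilaterally.
(Medium, Low): Country A can switch to High (3 → 7). Not NE.
(Medium, Medium): Country B can switch to High (9 → 11). Not NE.
(Medium, High): Country A gets 9, best alternative 5; Country B gets 11, best alternative 9. No profitable deviation — NE.
(Medium, Embargo): Country A can switch to High (2 → 11). Not NE.
(High, Low): Country A gets 7, best alternative 4; Country B gets 10, best alternative 9. No profitable deviation — NE.
(High, Medium): Country A can switch to Medium (7 → 11). Not NE.
(High, High): Country A can switch to Medium (0 → 9). Not NE.
(High, Embargo): Country B can switch to Low (9 → 10). Not NE.
(The remaining 4 profiles each have a profitable deviation by the same check.)

Pure-strategy Nash equilibria: (Medium, High); (High, Low)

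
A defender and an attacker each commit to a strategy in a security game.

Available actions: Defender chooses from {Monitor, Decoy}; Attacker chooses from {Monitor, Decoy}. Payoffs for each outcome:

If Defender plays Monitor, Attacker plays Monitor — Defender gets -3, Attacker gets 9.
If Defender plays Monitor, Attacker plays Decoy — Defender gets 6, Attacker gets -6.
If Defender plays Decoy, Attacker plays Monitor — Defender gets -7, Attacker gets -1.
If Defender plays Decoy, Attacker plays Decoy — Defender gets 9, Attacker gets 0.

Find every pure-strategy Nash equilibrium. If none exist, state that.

The pure Nash equilibria are (Monitor, Monitor); (Decoy, Decoy).

Defender against Monitor: payoffs -3, -7 → best response Monitor.
Defender against Decoy: payoffs 6, 9 → best response Decoy.
Attacker against Monitor: payoffs 9, -6 → best response Monitor.
Attacker against Decoy: payoffs -1, 0 → best response Decoy.
Mutual best responses: (Monitor, Monitor); (Decoy, Decoy).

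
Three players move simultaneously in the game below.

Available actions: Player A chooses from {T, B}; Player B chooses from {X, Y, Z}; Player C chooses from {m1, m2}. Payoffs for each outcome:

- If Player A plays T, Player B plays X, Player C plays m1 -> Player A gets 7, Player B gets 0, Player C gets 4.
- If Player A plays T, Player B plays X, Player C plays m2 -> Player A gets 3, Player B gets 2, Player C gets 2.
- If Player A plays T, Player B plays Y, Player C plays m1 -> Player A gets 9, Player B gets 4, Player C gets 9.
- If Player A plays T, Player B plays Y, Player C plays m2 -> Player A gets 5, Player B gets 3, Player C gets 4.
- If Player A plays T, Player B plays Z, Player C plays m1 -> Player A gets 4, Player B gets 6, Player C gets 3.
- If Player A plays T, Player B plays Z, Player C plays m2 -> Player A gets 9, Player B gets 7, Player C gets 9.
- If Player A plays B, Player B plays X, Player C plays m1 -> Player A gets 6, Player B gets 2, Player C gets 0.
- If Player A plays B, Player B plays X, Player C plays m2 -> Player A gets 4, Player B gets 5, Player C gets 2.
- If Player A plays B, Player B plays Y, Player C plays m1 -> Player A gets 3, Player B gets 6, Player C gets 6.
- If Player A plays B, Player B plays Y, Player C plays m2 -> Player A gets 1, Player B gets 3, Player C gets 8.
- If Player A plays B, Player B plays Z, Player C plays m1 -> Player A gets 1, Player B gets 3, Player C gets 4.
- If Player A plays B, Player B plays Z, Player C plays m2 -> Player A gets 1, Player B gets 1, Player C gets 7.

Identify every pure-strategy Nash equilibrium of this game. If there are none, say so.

Player A against (X, m1): payoffs 7, 6 → best response T.
Player A against (X, m2): payoffs 3, 4 → best response B.
Player A against (Y, m1): payoffs 9, 3 → best response T.
Player A against (Y, m2): payoffs 5, 1 → best response T.
Player A against (Z, m1): payoffs 4, 1 → best response T.
Player A against (Z, m2): payoffs 9, 1 → best response T.
Player B against (T, m1): payoffs 0, 4, 6 → best response Z.
Player B against (T, m2): payoffs 2, 3, 7 → best response Z.
Player B against (B, m1): payoffs 2, 6, 3 → best response Y.
Player B against (B, m2): payoffs 5, 3, 1 → best response X.
Player C against (T, X): payoffs 4, 2 → best response m1.
Player C against (T, Y): payoffs 9, 4 → best response m1.
Player C against (T, Z): payoffs 3, 9 → best response m2.
Player C against (B, X): payoffs 0, 2 → best response m2.
Player C against (B, Y): payoffs 6, 8 → best response m2.
Player C against (B, Z): payoffs 4, 7 → best response m2.
Mutual best responses: (T, Z, m2); (B, X, m2).

The pure Nash equilibria are (T, Z, m2), (B, X, m2).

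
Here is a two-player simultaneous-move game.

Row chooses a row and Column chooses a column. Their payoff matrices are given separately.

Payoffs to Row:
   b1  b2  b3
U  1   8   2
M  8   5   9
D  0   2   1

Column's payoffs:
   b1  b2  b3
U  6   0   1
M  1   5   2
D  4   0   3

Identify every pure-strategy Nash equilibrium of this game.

Check each profile: it is a Nash equilibrium iff no player can strictly gain by switching unilaterally.
(U, b1): Row can switch to M (1 → 8). Not NE.
(U, b2): Column can switch to b1 (0 → 6). Not NE.
(U, b3): Row can switch to M (2 → 9). Not NE.
(M, b1): Column can switch to b2 (1 → 5). Not NE.
(M, b2): Row can switch to U (5 → 8). Not NE.
(M, b3): Column can switch to b2 (2 → 5). Not NE.
(D, b1): Row can switch to U (0 → 1). Not NE.
(D, b2): Row can switch to U (2 → 8). Not NE.
(D, b3): Row can switch to U (1 → 2). Not NE.

none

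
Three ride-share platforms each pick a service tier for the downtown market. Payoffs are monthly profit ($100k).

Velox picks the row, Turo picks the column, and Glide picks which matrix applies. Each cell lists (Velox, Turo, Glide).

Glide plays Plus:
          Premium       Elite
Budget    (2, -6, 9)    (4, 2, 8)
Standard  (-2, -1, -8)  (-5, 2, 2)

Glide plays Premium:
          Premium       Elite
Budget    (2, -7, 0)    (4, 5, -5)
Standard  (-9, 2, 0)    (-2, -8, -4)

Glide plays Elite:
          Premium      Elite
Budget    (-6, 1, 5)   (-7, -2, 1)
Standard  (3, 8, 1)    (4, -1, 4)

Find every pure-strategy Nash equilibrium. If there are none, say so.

Pure-strategy Nash equilibria: (Budget, Elite, Plus) and (Standard, Premium, Elite)

Velox against (Premium, Plus): payoffs 2, -2 → best response Budget.
Velox against (Premium, Premium): payoffs 2, -9 → best response Budget.
Velox against (Premium, Elite): payoffs -6, 3 → best response Standard.
Velox against (Elite, Plus): payoffs 4, -5 → best response Budget.
Velox against (Elite, Premium): payoffs 4, -2 → best response Budget.
Velox against (Elite, Elite): payoffs -7, 4 → best response Standard.
Turo against (Budget, Plus): payoffs -6, 2 → best response Elite.
Turo against (Budget, Premium): payoffs -7, 5 → best response Elite.
Turo against (Budget, Elite): payoffs 1, -2 → best response Premium.
Turo against (Standard, Plus): payoffs -1, 2 → best response Elite.
Turo against (Standard, Premium): payoffs 2, -8 → best response Premium.
Turo against (Standard, Elite): payoffs 8, -1 → best response Premium.
Glide against (Budget, Premium): payoffs 9, 0, 5 → best response Plus.
Glide against (Budget, Elite): payoffs 8, -5, 1 → best response Plus.
Glide against (Standard, Premium): payoffs -8, 0, 1 → best response Elite.
Glide against (Standard, Elite): payoffs 2, -4, 4 → best response Elite.
Mutual best responses: (Budget, Elite, Plus); (Standard, Premium, Elite).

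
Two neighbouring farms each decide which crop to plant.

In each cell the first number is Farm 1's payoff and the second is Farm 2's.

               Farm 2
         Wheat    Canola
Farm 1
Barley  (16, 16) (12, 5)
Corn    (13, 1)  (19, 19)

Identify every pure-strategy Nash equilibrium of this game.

(Barley, Wheat) and (Corn, Canola)

Farm 1 against Wheat: payoffs 16, 13 → best response Barley.
Farm 1 against Canola: payoffs 12, 19 → best response Corn.
Farm 2 against Barley: payoffs 16, 5 → best response Wheat.
Farm 2 against Corn: payoffs 1, 19 → best response Canola.
Mutual best responses: (Barley, Wheat); (Corn, Canola).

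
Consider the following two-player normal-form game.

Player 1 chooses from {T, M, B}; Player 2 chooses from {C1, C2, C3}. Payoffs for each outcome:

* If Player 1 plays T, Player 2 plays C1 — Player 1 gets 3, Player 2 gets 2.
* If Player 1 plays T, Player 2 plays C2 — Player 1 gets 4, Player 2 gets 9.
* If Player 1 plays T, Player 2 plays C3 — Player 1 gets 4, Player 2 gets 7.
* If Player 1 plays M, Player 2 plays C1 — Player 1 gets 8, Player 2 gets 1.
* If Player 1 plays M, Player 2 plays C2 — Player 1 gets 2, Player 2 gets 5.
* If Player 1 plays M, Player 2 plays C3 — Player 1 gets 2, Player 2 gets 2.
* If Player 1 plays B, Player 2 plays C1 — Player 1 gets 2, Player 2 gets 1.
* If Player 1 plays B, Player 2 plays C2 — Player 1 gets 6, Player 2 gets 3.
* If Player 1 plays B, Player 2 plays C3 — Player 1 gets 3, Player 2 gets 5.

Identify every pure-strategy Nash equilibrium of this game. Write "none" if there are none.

Player 1 against C1: payoffs 3, 8, 2 → best response M.
Player 1 against C2: payoffs 4, 2, 6 → best response B.
Player 1 against C3: payoffs 4, 2, 3 → best response T.
Player 2 against T: payoffs 2, 9, 7 → best response C2.
Player 2 against M: payoffs 1, 5, 2 → best response C2.
Player 2 against B: payoffs 1, 3, 5 → best response C3.
No profile is a mutual best response for all players.

none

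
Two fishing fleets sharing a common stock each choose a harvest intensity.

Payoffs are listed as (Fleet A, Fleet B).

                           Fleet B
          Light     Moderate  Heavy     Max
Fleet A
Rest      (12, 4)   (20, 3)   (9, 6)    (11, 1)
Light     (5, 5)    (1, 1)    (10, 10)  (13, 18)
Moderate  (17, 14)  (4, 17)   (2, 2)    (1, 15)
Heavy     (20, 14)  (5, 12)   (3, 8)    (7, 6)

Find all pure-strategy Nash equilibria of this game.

(Rest, Light): Fleet A can switch to Moderate (12 → 17). Not NE.
(Rest, Moderate): Fleet B can switch to Light (3 → 4). Not NE.
(Rest, Heavy): Fleet A can switch to Light (9 → 10). Not NE.
(Rest, Max): Fleet A can switch to Light (11 → 13). Not NE.
(Light, Light): Fleet A can switch to Rest (5 → 12). Not NE.
(Light, Moderate): Fleet A can switch to Rest (1 → 20). Not NE.
(Light, Heavy): Fleet B can switch to Max (10 → 18). Not NE.
(Light, Max): Fleet A gets 13, best alternative 11; Fleet B gets 18, best alternative 10. No profitable deviation — NE.
(Moderate, Light): Fleet A can switch to Heavy (17 → 20). Not NE.
(Moderate, Moderate): Fleet A can switch to Rest (4 → 20). Not NE.
(Moderate, Heavy): Fleet A can switch to Rest (2 → 9). Not NE.
(Heavy, Light): Fleet A gets 20, best alternative 17; Fleet B gets 14, best alternative 12. No profitable deviation — NE.
(The remaining 4 profiles each have a profitable deviation by the same check.)

The pure Nash equilibria are (Light, Max), (Heavy, Light).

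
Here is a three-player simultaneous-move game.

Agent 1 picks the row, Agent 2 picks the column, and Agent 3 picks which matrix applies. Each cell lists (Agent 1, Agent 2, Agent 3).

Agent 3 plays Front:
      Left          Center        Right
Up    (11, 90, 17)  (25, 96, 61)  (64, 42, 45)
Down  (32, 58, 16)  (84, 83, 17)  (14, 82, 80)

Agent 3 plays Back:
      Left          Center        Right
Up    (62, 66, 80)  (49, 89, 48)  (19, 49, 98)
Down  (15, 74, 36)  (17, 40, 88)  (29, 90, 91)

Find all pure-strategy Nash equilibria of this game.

Agent 1 against (Left, Front): payoffs 11, 32 → best response Down.
Agent 1 against (Left, Back): payoffs 62, 15 → best response Up.
Agent 1 against (Center, Front): payoffs 25, 84 → best response Down.
Agent 1 against (Center, Back): payoffs 49, 17 → best response Up.
Agent 1 against (Right, Front): payoffs 64, 14 → best response Up.
Agent 1 against (Right, Back): payoffs 19, 29 → best response Down.
Agent 2 against (Up, Front): payoffs 90, 96, 42 → best response Center.
Agent 2 against (Up, Back): payoffs 66, 89, 49 → best response Center.
Agent 2 against (Down, Front): payoffs 58, 83, 82 → best response Center.
Agent 2 against (Down, Back): payoffs 74, 40, 90 → best response Right.
Agent 3 against (Up, Left): payoffs 17, 80 → best response Back.
Agent 3 against (Up, Center): payoffs 61, 48 → best response Front.
Agent 3 against (Up, Right): payoffs 45, 98 → best response Back.
Agent 3 against (Down, Left): payoffs 16, 36 → best response Back.
Agent 3 against (Down, Center): payoffs 17, 88 → best response Back.
Agent 3 against (Down, Right): payoffs 80, 91 → best response Back.
Mutual best responses: (Down, Right, Back).

Pure NE: (Down, Right, Back)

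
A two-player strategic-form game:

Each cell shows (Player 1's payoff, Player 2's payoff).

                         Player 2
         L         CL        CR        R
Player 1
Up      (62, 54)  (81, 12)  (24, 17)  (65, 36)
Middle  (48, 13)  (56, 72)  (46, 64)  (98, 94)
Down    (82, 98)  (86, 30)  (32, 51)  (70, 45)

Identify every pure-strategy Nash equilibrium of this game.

(Up, L): Player 1 can switch to Down (62 → 82). Not NE.
(Up, CL): Player 1 can switch to Down (81 → 86). Not NE.
(Up, CR): Player 1 can switch to Middle (24 → 46). Not NE.
(Up, R): Player 1 can switch to Middle (65 → 98). Not NE.
(Middle, L): Player 1 can switch to Up (48 → 62). Not NE.
(Middle, CL): Player 1 can switch to Up (56 → 81). Not NE.
(Middle, CR): Player 2 can switch to CL (64 → 72). Not NE.
(Middle, R): Player 1 gets 98, best alternative 70; Player 2 gets 94, best alternative 72. No profitable deviation — NE.
(Down, L): Player 1 gets 82, best alternative 62; Player 2 gets 98, best alternative 51. No profitable deviation — NE.
(Down, CL): Player 2 can switch to L (30 → 98). Not NE.
(Down, CR): Player 1 can switch to Middle (32 → 46). Not NE.
(Down, R): Player 1 can switch to Middle (70 → 98). Not NE.

(Middle, R); (Down, L)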